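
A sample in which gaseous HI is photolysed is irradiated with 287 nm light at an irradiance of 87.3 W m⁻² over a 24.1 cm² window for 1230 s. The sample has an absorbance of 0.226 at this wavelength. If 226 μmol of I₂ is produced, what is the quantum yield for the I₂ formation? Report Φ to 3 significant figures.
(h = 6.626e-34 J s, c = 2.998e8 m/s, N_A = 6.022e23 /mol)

Φ = 0.897

Product: 226 μmol = 2.26e-4 mol.
Photon energy at 287 nm: hc/λ = (6.626e-34)(2.998e8)/(287e-9) = 6.922e-19 J.
Energy delivered: (87.3 W m⁻²)(24.1e-4 m²)(1230 s) = 258.8 J.
Photons incident: 258.8 / 6.922e-19 = 3.739e20, i.e. 3.739e20/6.022e23 = 6.209e-4 mol.
Fraction absorbed: 1 − 10^(−0.226) = 0.4057.
Photons absorbed: 0.4057 × 6.209e-4 = 2.519e-4 mol.
Φ = 2.26e-4 mol / 2.519e-4 mol photons = 0.897.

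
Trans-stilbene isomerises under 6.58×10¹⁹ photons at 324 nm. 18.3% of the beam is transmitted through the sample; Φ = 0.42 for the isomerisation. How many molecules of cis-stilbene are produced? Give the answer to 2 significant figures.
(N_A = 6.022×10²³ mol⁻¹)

2.3×10¹⁹ molecules

Moles of photons: 6.58×10¹⁹ / 6.022×10²³ = 1.093×10⁻⁴ mol.
Fraction absorbed: 1 − 18.3/100 = 0.8170.
Photons absorbed: 0.8170 × 1.093×10⁻⁴ = 8.930×10⁻⁵ mol.
Product: Φ × n_abs = 0.42 × 8.930×10⁻⁵ = 3.751×10⁻⁵ mol.
As a count: 3.751×10⁻⁵ × 6.022×10²³ = 2.3×10¹⁹.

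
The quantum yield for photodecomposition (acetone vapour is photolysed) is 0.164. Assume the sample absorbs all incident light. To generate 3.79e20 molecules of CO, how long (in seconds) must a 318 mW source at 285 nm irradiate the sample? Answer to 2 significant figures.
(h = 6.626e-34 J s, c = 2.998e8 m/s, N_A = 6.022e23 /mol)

t ≈ 5100 s

Product: 3.79e20 / 6.022e23 = 6.294e-4 mol.
Photons that must be absorbed: 6.294e-4 / 0.164 = 0.003838 mol.
Photon energy: hc/λ = 6.970e-19 J; per mole, 4.197e5 J mol⁻¹.
Energy required: 0.003838 × 4.197e5 = 1611 J.
Time: 1611 J / 0.318 W = 5100 s.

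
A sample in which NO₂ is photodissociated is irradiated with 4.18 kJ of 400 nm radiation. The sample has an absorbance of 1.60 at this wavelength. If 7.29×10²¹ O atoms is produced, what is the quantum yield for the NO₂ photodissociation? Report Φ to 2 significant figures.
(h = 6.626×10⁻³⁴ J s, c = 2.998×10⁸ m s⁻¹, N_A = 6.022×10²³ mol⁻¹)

Product: 7.29×10²¹ / 6.022×10²³ = 0.01211 mol.
Photon energy at 400 nm: hc/λ = (6.626×10⁻³⁴)(2.998×10⁸)/(400×10⁻⁹) = 4.966×10⁻¹⁹ J.
Incident energy: 4.18 kJ = 4180 J.
Photons incident: 4180 / 4.966×10⁻¹⁹ = 8.417×10²¹, i.e. 8.417×10²¹/6.022×10²³ = 0.01398 mol.
Fraction absorbed: 1 − 10^(−1.60) = 0.9749.
Photons absorbed: 0.9749 × 0.01398 = 0.01363 mol.
Φ = 0.01211 mol / 0.01363 mol photons = 0.89.

Φ = 0.89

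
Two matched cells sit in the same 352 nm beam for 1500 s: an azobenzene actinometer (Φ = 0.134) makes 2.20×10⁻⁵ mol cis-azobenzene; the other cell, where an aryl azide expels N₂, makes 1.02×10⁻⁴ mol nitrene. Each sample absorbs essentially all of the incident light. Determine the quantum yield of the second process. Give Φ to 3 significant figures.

Φ = 0.621

Photons absorbed by the actinometer: 2.20×10⁻⁵ / 0.134 = 1.642×10⁻⁴ mol.
Φ(unknown) = 1.02×10⁻⁴ / 1.642×10⁻⁴ = 0.621.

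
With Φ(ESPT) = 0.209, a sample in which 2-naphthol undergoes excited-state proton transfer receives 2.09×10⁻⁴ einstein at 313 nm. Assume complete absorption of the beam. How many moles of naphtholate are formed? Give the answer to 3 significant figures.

Product: Φ × n_abs = 0.209 × 2.09×10⁻⁴ = 4.368×10⁻⁵ mol.

4.37×10⁻⁵ mol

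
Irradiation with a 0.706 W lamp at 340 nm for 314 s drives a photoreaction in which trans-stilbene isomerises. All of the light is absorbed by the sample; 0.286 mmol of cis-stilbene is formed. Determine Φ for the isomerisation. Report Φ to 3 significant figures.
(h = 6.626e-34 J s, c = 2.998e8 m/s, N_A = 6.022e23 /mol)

Product: 0.286 mmol = 2.86e-4 mol.
Photon energy at 340 nm: hc/λ = (6.626e-34)(2.998e8)/(340e-9) = 5.843e-19 J.
Energy delivered: (0.706 W)(314 s) = 221.7 J.
Photons incident: 221.7 / 5.843e-19 = 3.794e20, i.e. 3.794e20/6.022e23 = 6.300e-4 mol.
Φ = 2.86e-4 mol / 6.300e-4 mol photons = 0.454.

Φ = 0.454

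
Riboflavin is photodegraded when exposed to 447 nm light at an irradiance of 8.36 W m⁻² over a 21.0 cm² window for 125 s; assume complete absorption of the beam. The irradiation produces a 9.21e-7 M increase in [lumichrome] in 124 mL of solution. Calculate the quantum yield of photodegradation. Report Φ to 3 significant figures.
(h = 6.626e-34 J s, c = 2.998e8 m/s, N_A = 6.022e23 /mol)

Product: (9.21e-7 M)(0.124 L) = 1.142e-7 mol.
Photon energy at 447 nm: hc/λ = (6.626e-34)(2.998e8)/(447e-9) = 4.444e-19 J.
Energy delivered: (8.36 W m⁻²)(21.0e-4 m²)(125 s) = 2.195 J.
Photons incident: 2.195 / 4.444e-19 = 4.939e18, i.e. 4.939e18/6.022e23 = 8.202e-6 mol.
Φ = 1.142e-7 mol / 8.202e-6 mol photons = 0.0139.

Φ = 0.0139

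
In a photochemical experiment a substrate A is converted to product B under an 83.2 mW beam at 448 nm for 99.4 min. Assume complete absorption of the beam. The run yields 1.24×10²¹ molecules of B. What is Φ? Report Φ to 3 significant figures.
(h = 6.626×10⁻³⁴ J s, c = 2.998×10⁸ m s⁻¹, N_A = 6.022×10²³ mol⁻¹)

Product: 1.24×10²¹ / 6.022×10²³ = 0.002059 mol.
Photon energy at 448 nm: hc/λ = (6.626×10⁻³⁴)(2.998×10⁸)/(448×10⁻⁹) = 4.434×10⁻¹⁹ J.
Energy delivered: (83.2 mW)(5964 s) = 496.2 J.
Photons incident: 496.2 / 4.434×10⁻¹⁹ = 1.119×10²¹, i.e. 1.119×10²¹/6.022×10²³ = 0.001858 mol.
Φ = 0.002059 mol / 0.001858 mol photons = 1.11.

Φ = 1.11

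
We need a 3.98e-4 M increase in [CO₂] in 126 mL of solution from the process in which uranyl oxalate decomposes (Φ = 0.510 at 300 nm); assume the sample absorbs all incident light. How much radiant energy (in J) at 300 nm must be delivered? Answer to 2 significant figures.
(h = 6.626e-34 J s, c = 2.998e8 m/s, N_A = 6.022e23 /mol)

Product: (3.98e-4 M)(0.126 L) = 5.015e-5 mol.
Photons that must be absorbed: 5.015e-5 / 0.510 = 9.833e-5 mol.
Photon energy: hc/λ = 6.622e-19 J; per mole, 3.988e5 J mol⁻¹.
Energy required: 9.833e-5 × 3.988e5 = 39 J.

39 J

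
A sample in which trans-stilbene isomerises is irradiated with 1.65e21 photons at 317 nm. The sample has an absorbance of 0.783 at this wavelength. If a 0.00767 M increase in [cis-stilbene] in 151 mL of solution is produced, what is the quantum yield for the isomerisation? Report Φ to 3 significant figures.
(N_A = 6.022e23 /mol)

Product: (0.00767 M)(0.151 L) = 0.001158 mol.
Moles of photons: 1.65e21 / 6.022e23 = 0.002740 mol.
Fraction absorbed: 1 − 10^(−0.783) = 0.8352.
Photons absorbed: 0.8352 × 0.002740 = 0.002288 mol.
Φ = 0.001158 mol / 0.002288 mol photons = 0.506.

Φ = 0.506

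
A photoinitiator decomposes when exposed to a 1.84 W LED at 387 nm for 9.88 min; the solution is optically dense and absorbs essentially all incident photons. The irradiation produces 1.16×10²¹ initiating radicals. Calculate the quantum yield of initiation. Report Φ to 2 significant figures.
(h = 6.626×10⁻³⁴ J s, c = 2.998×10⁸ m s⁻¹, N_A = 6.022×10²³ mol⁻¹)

Φ = 0.55

Product: 1.16×10²¹ / 6.022×10²³ = 0.001926 mol.
Photon energy at 387 nm: hc/λ = (6.626×10⁻³⁴)(2.998×10⁸)/(387×10⁻⁹) = 5.133×10⁻¹⁹ J.
Energy delivered: (1.84 W)(592.8 s) = 1091 J.
Photons incident: 1091 / 5.133×10⁻¹⁹ = 2.125×10²¹, i.e. 2.125×10²¹/6.022×10²³ = 0.003529 mol.
Φ = 0.001926 mol / 0.003529 mol photons = 0.55.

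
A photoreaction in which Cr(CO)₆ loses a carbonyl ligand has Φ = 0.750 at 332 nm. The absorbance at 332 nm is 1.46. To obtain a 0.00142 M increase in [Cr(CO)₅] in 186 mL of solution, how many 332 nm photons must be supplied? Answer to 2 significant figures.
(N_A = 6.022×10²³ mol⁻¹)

2.2×10²⁰ photons

Product: (0.00142 M)(0.186 L) = 2.641×10⁻⁴ mol.
Photons that must be absorbed: 2.641×10⁻⁴ / 0.750 = 3.521×10⁻⁴ mol.
Fraction absorbed: 1 − 10^(−1.46) = 0.9653.
Incident photons needed: 3.521×10⁻⁴ / 0.9653 = 3.648×10⁻⁴ mol.
Photon count: 3.648×10⁻⁴ × 6.022×10²³ = 2.2×10²⁰.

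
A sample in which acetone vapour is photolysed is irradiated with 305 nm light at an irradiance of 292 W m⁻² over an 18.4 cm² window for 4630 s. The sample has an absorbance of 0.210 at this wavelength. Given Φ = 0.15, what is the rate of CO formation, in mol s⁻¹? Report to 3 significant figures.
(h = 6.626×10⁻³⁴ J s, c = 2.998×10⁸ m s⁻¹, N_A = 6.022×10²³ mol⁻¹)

Photon energy at 305 nm: hc/λ = (6.626×10⁻³⁴)(2.998×10⁸)/(305×10⁻⁹) = 6.513×10⁻¹⁹ J.
Energy delivered: (292 W m⁻²)(18.4×10⁻⁴ m²)(4630 s) = 2488 J.
Photons incident: 2488 / 6.513×10⁻¹⁹ = 3.820×10²¹, i.e. 3.820×10²¹/6.022×10²³ = 0.006343 mol.
Fraction absorbed: 1 − 10^(−0.210) = 0.3834.
Photons absorbed: 0.3834 × 0.006343 = 0.002432 mol.
Product formed: 0.15 × 0.002432 = 3.648×10⁻⁴ mol.
Rate: 3.648×10⁻⁴ / 4630 s = 7.88×10⁻⁸ mol s⁻¹.

7.88×10⁻⁸ mol s⁻¹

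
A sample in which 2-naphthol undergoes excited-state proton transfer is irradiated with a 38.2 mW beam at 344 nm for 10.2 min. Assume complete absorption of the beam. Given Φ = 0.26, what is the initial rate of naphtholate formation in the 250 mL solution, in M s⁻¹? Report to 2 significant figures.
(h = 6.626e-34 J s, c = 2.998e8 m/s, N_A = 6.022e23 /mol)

Photon energy at 344 nm: hc/λ = (6.626e-34)(2.998e8)/(344e-9) = 5.775e-19 J.
Energy delivered: (38.2 mW)(612 s) = 23.38 J.
Photons incident: 23.38 / 5.775e-19 = 4.048e19, i.e. 4.048e19/6.022e23 = 6.722e-5 mol.
Product formed: 0.26 × 6.722e-5 = 1.748e-5 mol.
Rate: 1.748e-5 mol / (612 s × 0.25 L) = 1.1e-7 M s⁻¹.

1.1e-7 M s⁻¹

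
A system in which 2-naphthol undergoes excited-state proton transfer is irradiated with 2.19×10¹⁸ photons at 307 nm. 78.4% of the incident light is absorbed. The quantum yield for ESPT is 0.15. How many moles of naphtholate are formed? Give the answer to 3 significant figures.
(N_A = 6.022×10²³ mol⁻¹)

Moles of photons: 2.19×10¹⁸ / 6.022×10²³ = 3.637×10⁻⁶ mol.
Photons absorbed: 0.784 × 3.637×10⁻⁶ = 2.851×10⁻⁶ mol.
Product: Φ × n_abs = 0.15 × 2.851×10⁻⁶ = 4.277×10⁻⁷ mol.

4.28×10⁻⁷ mol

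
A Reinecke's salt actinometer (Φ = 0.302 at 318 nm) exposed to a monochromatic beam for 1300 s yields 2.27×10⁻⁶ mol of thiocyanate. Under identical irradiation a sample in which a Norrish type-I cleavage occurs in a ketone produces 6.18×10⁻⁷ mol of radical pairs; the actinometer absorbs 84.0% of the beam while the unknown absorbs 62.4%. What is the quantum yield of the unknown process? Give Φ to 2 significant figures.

Φ = 0.11

Photons absorbed by the actinometer: 2.27×10⁻⁶ / 0.302 = 7.517×10⁻⁶ mol.
Incident flux: 7.517×10⁻⁶ / 0.840 = 8.949×10⁻⁶ einstein.
Absorbed by unknown: 0.624 × 8.949×10⁻⁶ = 5.584×10⁻⁶ mol.
Φ(unknown) = 6.18×10⁻⁷ / 5.584×10⁻⁶ = 0.11.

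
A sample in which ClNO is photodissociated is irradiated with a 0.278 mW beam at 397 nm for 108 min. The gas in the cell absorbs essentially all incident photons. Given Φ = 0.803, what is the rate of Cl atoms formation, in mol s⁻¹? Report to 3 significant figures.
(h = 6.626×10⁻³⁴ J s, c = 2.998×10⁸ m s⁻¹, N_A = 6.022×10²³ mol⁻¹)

Photon energy at 397 nm: hc/λ = (6.626×10⁻³⁴)(2.998×10⁸)/(397×10⁻⁹) = 5.004×10⁻¹⁹ J.
Energy delivered: (0.278 mW)(6480 s) = 1.801 J.
Photons incident: 1.801 / 5.004×10⁻¹⁹ = 3.599×10¹⁸, i.e. 3.599×10¹⁸/6.022×10²³ = 5.976×10⁻⁶ mol.
Product formed: 0.803 × 5.976×10⁻⁶ = 4.799×10⁻⁶ mol.
Rate: 4.799×10⁻⁶ / 6480 s = 7.41×10⁻¹⁰ mol s⁻¹.

7.41×10⁻¹⁰ mol s⁻¹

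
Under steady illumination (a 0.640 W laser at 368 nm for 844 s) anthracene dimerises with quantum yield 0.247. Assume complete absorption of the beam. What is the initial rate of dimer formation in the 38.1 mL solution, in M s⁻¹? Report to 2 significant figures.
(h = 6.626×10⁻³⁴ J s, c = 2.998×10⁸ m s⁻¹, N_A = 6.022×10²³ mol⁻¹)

Photon energy at 368 nm: hc/λ = (6.626×10⁻³⁴)(2.998×10⁸)/(368×10⁻⁹) = 5.398×10⁻¹⁹ J.
Energy delivered: (0.640 W)(844 s) = 540.2 J.
Photons incident: 540.2 / 5.398×10⁻¹⁹ = 1.001×10²¹, i.e. 1.001×10²¹/6.022×10²³ = 0.001662 mol.
Product formed: 0.247 × 0.001662 = 4.105×10⁻⁴ mol.
Rate: 4.105×10⁻⁴ mol / (844 s × 0.0381 L) = 1.3×10⁻⁵ M s⁻¹.

1.3×10⁻⁵ M s⁻¹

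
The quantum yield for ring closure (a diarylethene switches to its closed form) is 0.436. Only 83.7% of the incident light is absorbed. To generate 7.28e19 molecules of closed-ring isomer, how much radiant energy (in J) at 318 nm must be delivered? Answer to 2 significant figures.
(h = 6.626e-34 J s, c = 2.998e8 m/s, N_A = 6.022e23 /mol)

120 J

Product: 7.28e19 / 6.022e23 = 1.209e-4 mol.
Photons that must be absorbed: 1.209e-4 / 0.436 = 2.773e-4 mol.
Incident photons needed: 2.773e-4 / 0.837 = 3.313e-4 mol.
Photon energy: hc/λ = 6.247e-19 J; per mole, 3.762e5 J mol⁻¹.
Energy required: 3.313e-4 × 3.762e5 = 120 J.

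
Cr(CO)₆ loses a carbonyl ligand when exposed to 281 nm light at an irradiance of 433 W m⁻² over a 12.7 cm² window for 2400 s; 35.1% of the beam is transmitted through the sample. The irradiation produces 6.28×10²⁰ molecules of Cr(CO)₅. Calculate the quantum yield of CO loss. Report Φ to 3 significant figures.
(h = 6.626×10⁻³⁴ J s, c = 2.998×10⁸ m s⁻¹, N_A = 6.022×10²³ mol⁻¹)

Φ = 0.518

Product: 6.28×10²⁰ / 6.022×10²³ = 0.001043 mol.
Photon energy at 281 nm: hc/λ = (6.626×10⁻³⁴)(2.998×10⁸)/(281×10⁻⁹) = 7.069×10⁻¹⁹ J.
Energy delivered: (433 W m⁻²)(12.7×10⁻⁴ m²)(2400 s) = 1320 J.
Photons incident: 1320 / 7.069×10⁻¹⁹ = 1.867×10²¹, i.e. 1.867×10²¹/6.022×10²³ = 0.003100 mol.
Fraction absorbed: 1 − 35.1/100 = 0.6490.
Photons absorbed: 0.6490 × 0.003100 = 0.002012 mol.
Φ = 0.001043 mol / 0.002012 mol photons = 0.518.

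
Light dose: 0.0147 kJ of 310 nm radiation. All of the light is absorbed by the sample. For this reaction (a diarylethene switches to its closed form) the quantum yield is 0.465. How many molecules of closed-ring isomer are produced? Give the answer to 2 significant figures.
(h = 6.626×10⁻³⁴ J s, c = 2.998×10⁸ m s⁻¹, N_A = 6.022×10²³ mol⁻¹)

1.1×10¹⁹ molecules

Photon energy at 310 nm: hc/λ = (6.626×10⁻³⁴)(2.998×10⁸)/(310×10⁻⁹) = 6.408×10⁻¹⁹ J.
Incident energy: 0.0147 kJ = 14.7 J.
Photons incident: 14.7 / 6.408×10⁻¹⁹ = 2.294×10¹⁹, i.e. 2.294×10¹⁹/6.022×10²³ = 3.809×10⁻⁵ mol.
Product: Φ × n_abs = 0.465 × 3.809×10⁻⁵ = 1.771×10⁻⁵ mol.
As a count: 1.771×10⁻⁵ × 6.022×10²³ = 1.1×10¹⁹.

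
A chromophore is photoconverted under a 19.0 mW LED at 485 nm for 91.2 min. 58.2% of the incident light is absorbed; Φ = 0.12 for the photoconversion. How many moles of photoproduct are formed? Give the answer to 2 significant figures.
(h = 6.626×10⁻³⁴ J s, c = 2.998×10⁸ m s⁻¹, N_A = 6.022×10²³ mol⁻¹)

2.9×10⁻⁵ mol

Photon energy at 485 nm: hc/λ = (6.626×10⁻³⁴)(2.998×10⁸)/(485×10⁻⁹) = 4.096×10⁻¹⁹ J.
Energy delivered: (19.0 mW)(5472 s) = 104.0 J.
Photons incident: 104.0 / 4.096×10⁻¹⁹ = 2.539×10²⁰, i.e. 2.539×10²⁰/6.022×10²³ = 4.216×10⁻⁴ mol.
Photons absorbed: 0.582 × 4.216×10⁻⁴ = 2.454×10⁻⁴ mol.
Product: Φ × n_abs = 0.12 × 2.454×10⁻⁴ = 2.945×10⁻⁵ mol.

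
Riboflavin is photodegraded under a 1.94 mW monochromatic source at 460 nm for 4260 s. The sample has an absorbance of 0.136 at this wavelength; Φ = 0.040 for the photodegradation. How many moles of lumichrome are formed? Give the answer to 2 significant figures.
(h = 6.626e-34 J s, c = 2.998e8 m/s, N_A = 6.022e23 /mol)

3.4e-7 mol

Photon energy at 460 nm: hc/λ = (6.626e-34)(2.998e8)/(460e-9) = 4.318e-19 J.
Energy delivered: (1.94 mW)(4260 s) = 8.264 J.
Photons incident: 8.264 / 4.318e-19 = 1.914e19, i.e. 1.914e19/6.022e23 = 3.178e-5 mol.
Fraction absorbed: 1 − 10^(−0.136) = 0.2689.
Photons absorbed: 0.2689 × 3.178e-5 = 8.546e-6 mol.
Product: Φ × n_abs = 0.040 × 8.546e-6 = 3.418e-7 mol.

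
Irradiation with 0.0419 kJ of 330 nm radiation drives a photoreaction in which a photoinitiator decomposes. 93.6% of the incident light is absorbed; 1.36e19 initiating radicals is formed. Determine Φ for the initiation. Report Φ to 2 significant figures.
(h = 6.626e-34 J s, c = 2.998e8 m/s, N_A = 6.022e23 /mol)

Φ = 0.21

Product: 1.36e19 / 6.022e23 = 2.258e-5 mol.
Photon energy at 330 nm: hc/λ = (6.626e-34)(2.998e8)/(330e-9) = 6.020e-19 J.
Incident energy: 0.0419 kJ = 41.9 J.
Photons incident: 41.9 / 6.020e-19 = 6.960e19, i.e. 6.960e19/6.022e23 = 1.156e-4 mol.
Photons absorbed: 0.936 × 1.156e-4 = 1.082e-4 mol.
Φ = 2.258e-5 mol / 1.082e-4 mol photons = 0.21.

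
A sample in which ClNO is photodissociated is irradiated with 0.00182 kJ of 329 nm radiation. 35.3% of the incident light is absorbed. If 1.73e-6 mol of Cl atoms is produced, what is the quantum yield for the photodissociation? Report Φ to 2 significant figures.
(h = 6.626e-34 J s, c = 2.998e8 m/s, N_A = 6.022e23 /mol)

Φ = 0.98

Photon energy at 329 nm: hc/λ = (6.626e-34)(2.998e8)/(329e-9) = 6.038e-19 J.
Incident energy: 0.00182 kJ = 1.82 J.
Photons incident: 1.82 / 6.038e-19 = 3.014e18, i.e. 3.014e18/6.022e23 = 5.005e-6 mol.
Photons absorbed: 0.353 × 5.005e-6 = 1.767e-6 mol.
Φ = 1.73e-6 mol / 1.767e-6 mol photons = 0.98.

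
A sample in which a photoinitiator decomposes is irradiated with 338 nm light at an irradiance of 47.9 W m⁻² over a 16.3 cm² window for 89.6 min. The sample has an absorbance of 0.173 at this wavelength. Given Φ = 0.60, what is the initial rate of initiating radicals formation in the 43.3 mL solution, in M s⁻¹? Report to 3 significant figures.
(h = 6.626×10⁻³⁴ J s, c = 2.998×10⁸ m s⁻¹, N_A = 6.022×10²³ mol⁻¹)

1.00×10⁻⁶ M s⁻¹

Photon energy at 338 nm: hc/λ = (6.626×10⁻³⁴)(2.998×10⁸)/(338×10⁻⁹) = 5.877×10⁻¹⁹ J.
Energy delivered: (47.9 W m⁻²)(16.3×10⁻⁴ m²)(5376 s) = 419.7 J.
Photons incident: 419.7 / 5.877×10⁻¹⁹ = 7.141×10²⁰, i.e. 7.141×10²⁰/6.022×10²³ = 0.001186 mol.
Fraction absorbed: 1 − 10^(−0.173) = 0.3286.
Photons absorbed: 0.3286 × 0.001186 = 3.897×10⁻⁴ mol.
Product formed: 0.60 × 3.897×10⁻⁴ = 2.338×10⁻⁴ mol.
Rate: 2.338×10⁻⁴ mol / (5376 s × 0.0433 L) = 1.00×10⁻⁶ M s⁻¹.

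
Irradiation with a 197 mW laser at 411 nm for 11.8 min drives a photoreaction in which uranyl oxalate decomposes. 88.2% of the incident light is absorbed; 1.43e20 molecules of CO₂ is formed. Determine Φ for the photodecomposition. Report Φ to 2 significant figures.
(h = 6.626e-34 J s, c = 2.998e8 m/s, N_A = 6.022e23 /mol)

Φ = 0.56

Product: 1.43e20 / 6.022e23 = 2.375e-4 mol.
Photon energy at 411 nm: hc/λ = (6.626e-34)(2.998e8)/(411e-9) = 4.833e-19 J.
Energy delivered: (197 mW)(708 s) = 139.5 J.
Photons incident: 139.5 / 4.833e-19 = 2.886e20, i.e. 2.886e20/6.022e23 = 4.792e-4 mol.
Photons absorbed: 0.882 × 4.792e-4 = 4.227e-4 mol.
Φ = 2.375e-4 mol / 4.227e-4 mol photons = 0.56.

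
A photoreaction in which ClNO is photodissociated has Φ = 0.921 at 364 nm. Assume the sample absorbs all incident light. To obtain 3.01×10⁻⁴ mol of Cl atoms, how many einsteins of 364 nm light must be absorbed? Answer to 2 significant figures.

Photons that must be absorbed: 3.01×10⁻⁴ / 0.921 = 3.268×10⁻⁴ mol.

3.3×10⁻⁴ einstein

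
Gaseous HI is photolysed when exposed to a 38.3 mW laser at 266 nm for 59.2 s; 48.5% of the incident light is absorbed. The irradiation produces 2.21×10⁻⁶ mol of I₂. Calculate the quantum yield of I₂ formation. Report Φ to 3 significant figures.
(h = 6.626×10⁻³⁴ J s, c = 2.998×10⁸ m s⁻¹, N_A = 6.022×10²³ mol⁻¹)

Photon energy at 266 nm: hc/λ = (6.626×10⁻³⁴)(2.998×10⁸)/(266×10⁻⁹) = 7.468×10⁻¹⁹ J.
Energy delivered: (38.3 mW)(59.2 s) = 2.267 J.
Photons incident: 2.267 / 7.468×10⁻¹⁹ = 3.036×10¹⁸, i.e. 3.036×10¹⁸/6.022×10²³ = 5.042×10⁻⁶ mol.
Photons absorbed: 0.485 × 5.042×10⁻⁶ = 2.445×10⁻⁶ mol.
Φ = 2.21×10⁻⁶ mol / 2.445×10⁻⁶ mol photons = 0.904.

Φ = 0.904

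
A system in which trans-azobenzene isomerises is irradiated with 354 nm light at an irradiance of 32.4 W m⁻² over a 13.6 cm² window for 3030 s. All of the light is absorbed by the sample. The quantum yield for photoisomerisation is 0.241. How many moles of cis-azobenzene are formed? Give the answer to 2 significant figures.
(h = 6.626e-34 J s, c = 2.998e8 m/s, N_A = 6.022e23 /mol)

Photon energy at 354 nm: hc/λ = (6.626e-34)(2.998e8)/(354e-9) = 5.612e-19 J.
Energy delivered: (32.4 W m⁻²)(13.6e-4 m²)(3030 s) = 133.5 J.
Photons incident: 133.5 / 5.612e-19 = 2.379e20, i.e. 2.379e20/6.022e23 = 3.951e-4 mol.
Product: Φ × n_abs = 0.241 × 3.951e-4 = 9.522e-5 mol.

9.5e-5 mol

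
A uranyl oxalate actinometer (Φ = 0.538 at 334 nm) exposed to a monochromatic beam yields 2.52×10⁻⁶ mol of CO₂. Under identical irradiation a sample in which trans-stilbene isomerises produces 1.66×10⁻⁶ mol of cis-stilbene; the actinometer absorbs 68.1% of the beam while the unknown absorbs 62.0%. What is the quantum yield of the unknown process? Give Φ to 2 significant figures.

Φ = 0.39

Photons absorbed by the actinometer: 2.52×10⁻⁶ / 0.538 = 4.684×10⁻⁶ mol.
Incident flux: 4.684×10⁻⁶ / 0.681 = 6.878×10⁻⁶ einstein.
Absorbed by unknown: 0.620 × 6.878×10⁻⁶ = 4.264×10⁻⁶ mol.
Φ(unknown) = 1.66×10⁻⁶ / 4.264×10⁻⁶ = 0.39.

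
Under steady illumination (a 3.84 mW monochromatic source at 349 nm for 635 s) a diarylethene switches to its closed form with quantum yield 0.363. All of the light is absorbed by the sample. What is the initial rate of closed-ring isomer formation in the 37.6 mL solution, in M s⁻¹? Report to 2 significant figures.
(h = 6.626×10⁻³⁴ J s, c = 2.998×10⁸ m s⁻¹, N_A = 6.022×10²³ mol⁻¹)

1.1×10⁻⁷ M s⁻¹

Photon energy at 349 nm: hc/λ = (6.626×10⁻³⁴)(2.998×10⁸)/(349×10⁻⁹) = 5.692×10⁻¹⁹ J.
Energy delivered: (3.84 mW)(635 s) = 2.438 J.
Photons incident: 2.438 / 5.692×10⁻¹⁹ = 4.283×10¹⁸, i.e. 4.283×10¹⁸/6.022×10²³ = 7.112×10⁻⁶ mol.
Product formed: 0.363 × 7.112×10⁻⁶ = 2.582×10⁻⁶ mol.
Rate: 2.582×10⁻⁶ mol / (635 s × 0.0376 L) = 1.1×10⁻⁷ M s⁻¹.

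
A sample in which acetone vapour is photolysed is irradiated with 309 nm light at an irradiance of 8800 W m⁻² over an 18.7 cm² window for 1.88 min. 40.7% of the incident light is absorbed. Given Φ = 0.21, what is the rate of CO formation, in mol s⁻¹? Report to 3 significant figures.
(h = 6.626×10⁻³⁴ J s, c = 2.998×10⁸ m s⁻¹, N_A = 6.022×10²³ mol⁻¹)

Photon energy at 309 nm: hc/λ = (6.626×10⁻³⁴)(2.998×10⁸)/(309×10⁻⁹) = 6.429×10⁻¹⁹ J.
Energy delivered: (8800 W m⁻²)(18.7×10⁻⁴ m²)(112.8 s) = 1856 J.
Photons incident: 1856 / 6.429×10⁻¹⁹ = 2.887×10²¹, i.e. 2.887×10²¹/6.022×10²³ = 0.004794 mol.
Photons absorbed: 0.407 × 0.004794 = 0.001951 mol.
Product formed: 0.21 × 0.001951 = 4.097×10⁻⁴ mol.
Rate: 4.097×10⁻⁴ / 112.8 s = 3.63×10⁻⁶ mol s⁻¹.

3.63×10⁻⁶ mol s⁻¹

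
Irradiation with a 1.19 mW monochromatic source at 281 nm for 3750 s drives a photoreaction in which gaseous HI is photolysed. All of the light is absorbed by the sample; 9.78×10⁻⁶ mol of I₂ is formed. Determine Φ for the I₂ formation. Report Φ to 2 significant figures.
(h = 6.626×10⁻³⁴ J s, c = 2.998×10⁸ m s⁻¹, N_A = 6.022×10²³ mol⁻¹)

Photon energy at 281 nm: hc/λ = (6.626×10⁻³⁴)(2.998×10⁸)/(281×10⁻⁹) = 7.069×10⁻¹⁹ J.
Energy delivered: (1.19 mW)(3750 s) = 4.462 J.
Photons incident: 4.462 / 7.069×10⁻¹⁹ = 6.312×10¹⁸, i.e. 6.312×10¹⁸/6.022×10²³ = 1.048×10⁻⁵ mol.
Φ = 9.78×10⁻⁶ mol / 1.048×10⁻⁵ mol photons = 0.93.

Φ = 0.93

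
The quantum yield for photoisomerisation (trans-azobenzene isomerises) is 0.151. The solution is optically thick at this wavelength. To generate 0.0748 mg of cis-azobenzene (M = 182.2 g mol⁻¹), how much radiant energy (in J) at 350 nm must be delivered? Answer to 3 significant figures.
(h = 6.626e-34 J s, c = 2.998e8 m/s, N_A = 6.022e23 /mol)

0.929 J

Product: 0.0748 mg / 182.2 g mol⁻¹ = 4.105e-7 mol.
Photons that must be absorbed: 4.105e-7 / 0.151 = 2.719e-6 mol.
Photon energy: hc/λ = 5.676e-19 J; per mole, 3.418e5 J mol⁻¹.
Energy required: 2.719e-6 × 3.418e5 = 0.929 J.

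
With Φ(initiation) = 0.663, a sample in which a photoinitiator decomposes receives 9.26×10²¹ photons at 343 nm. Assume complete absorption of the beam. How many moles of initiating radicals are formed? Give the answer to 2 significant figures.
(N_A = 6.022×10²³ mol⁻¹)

0.010 mol

Moles of photons: 9.26×10²¹ / 6.022×10²³ = 0.01538 mol.
Product: Φ × n_abs = 0.663 × 0.01538 = 0.01020 mol.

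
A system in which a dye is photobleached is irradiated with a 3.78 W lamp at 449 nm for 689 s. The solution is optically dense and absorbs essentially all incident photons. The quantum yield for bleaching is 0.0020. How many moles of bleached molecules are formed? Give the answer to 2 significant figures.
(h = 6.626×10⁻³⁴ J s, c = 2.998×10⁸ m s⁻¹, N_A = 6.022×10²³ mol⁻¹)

Photon energy at 449 nm: hc/λ = (6.626×10⁻³⁴)(2.998×10⁸)/(449×10⁻⁹) = 4.424×10⁻¹⁹ J.
Energy delivered: (3.78 W)(689 s) = 2604 J.
Photons incident: 2604 / 4.424×10⁻¹⁹ = 5.886×10²¹, i.e. 5.886×10²¹/6.022×10²³ = 0.009774 mol.
Product: Φ × n_abs = 0.0020 × 0.009774 = 1.955×10⁻⁵ mol.

2.0×10⁻⁵ mol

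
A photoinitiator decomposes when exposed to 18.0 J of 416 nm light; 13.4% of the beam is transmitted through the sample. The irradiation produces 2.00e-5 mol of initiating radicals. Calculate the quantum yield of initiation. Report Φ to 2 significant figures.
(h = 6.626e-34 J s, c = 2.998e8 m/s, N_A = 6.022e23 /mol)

Photon energy at 416 nm: hc/λ = (6.626e-34)(2.998e8)/(416e-9) = 4.775e-19 J.
Photons incident: 18.0 / 4.775e-19 = 3.770e19, i.e. 3.770e19/6.022e23 = 6.260e-5 mol.
Fraction absorbed: 1 − 13.4/100 = 0.8660.
Photons absorbed: 0.8660 × 6.260e-5 = 5.421e-5 mol.
Φ = 2.00e-5 mol / 5.421e-5 mol photons = 0.37.

Φ = 0.37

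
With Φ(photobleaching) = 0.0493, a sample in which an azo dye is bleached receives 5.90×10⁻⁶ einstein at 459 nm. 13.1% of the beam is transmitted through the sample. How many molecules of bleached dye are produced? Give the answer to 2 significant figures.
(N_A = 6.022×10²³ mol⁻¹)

1.5×10¹⁷ molecules

Fraction absorbed: 1 − 13.1/100 = 0.8690.
Photons absorbed: 0.8690 × 5.90×10⁻⁶ = 5.127×10⁻⁶ mol.
Product: Φ × n_abs = 0.0493 × 5.127×10⁻⁶ = 2.528×10⁻⁷ mol.
As a count: 2.528×10⁻⁷ × 6.022×10²³ = 1.5×10¹⁷.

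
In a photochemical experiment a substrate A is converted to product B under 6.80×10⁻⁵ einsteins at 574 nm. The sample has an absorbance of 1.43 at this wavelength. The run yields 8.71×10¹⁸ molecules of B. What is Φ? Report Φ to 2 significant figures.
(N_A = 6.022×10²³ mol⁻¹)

Φ = 0.22

Product: 8.71×10¹⁸ / 6.022×10²³ = 1.446×10⁻⁵ mol.
Fraction absorbed: 1 − 10^(−1.43) = 0.9628.
Photons absorbed: 0.9628 × 6.80×10⁻⁵ = 6.547×10⁻⁵ mol.
Φ = 1.446×10⁻⁵ mol / 6.547×10⁻⁵ mol photons = 0.22.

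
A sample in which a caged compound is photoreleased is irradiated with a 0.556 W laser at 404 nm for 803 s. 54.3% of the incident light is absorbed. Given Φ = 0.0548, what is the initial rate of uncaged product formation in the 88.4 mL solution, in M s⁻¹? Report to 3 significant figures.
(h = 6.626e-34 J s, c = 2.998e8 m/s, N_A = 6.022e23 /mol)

6.32e-7 M s⁻¹

Photon energy at 404 nm: hc/λ = (6.626e-34)(2.998e8)/(404e-9) = 4.917e-19 J.
Energy delivered: (0.556 W)(803 s) = 446.5 J.
Photons incident: 446.5 / 4.917e-19 = 9.081e20, i.e. 9.081e20/6.022e23 = 0.001508 mol.
Photons absorbed: 0.543 × 0.001508 = 8.188e-4 mol.
Product formed: 0.0548 × 8.188e-4 = 4.487e-5 mol.
Rate: 4.487e-5 mol / (803 s × 0.0884 L) = 6.32e-7 M s⁻¹.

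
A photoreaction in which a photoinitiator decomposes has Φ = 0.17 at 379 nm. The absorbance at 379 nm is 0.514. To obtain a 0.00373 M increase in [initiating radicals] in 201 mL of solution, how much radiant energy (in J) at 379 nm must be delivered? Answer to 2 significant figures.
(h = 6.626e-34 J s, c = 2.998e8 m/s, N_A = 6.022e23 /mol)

2000 J

Product: (0.00373 M)(0.201 L) = 7.497e-4 mol.
Photons that must be absorbed: 7.497e-4 / 0.17 = 0.004410 mol.
Fraction absorbed: 1 − 10^(−0.514) = 0.6938.
Incident photons needed: 0.004410 / 0.6938 = 0.006356 mol.
Photon energy: hc/λ = 5.241e-19 J; per mole, 3.156e5 J mol⁻¹.
Energy required: 0.006356 × 3.156e5 = 2000 J.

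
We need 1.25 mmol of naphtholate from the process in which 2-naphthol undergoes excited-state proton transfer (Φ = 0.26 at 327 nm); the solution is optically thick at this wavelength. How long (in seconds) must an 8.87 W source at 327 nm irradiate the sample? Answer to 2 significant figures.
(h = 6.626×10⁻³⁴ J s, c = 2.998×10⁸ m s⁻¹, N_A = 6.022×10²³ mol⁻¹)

t ≈ 200 s

Product: 1.25 mmol = 0.00125 mol.
Photons that must be absorbed: 0.00125 / 0.26 = 0.004808 mol.
Photon energy: hc/λ = 6.075×10⁻¹⁹ J; per mole, 3.658×10⁵ J mol⁻¹.
Energy required: 0.004808 × 3.658×10⁵ = 1759 J.
Time: 1759 J / 8.87 W = 200 s.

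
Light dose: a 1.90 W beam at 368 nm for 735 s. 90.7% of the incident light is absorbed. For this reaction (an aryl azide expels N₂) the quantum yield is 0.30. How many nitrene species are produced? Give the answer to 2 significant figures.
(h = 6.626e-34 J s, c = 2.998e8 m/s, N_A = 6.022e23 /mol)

Photon energy at 368 nm: hc/λ = (6.626e-34)(2.998e8)/(368e-9) = 5.398e-19 J.
Energy delivered: (1.90 W)(735 s) = 1397 J.
Photons incident: 1397 / 5.398e-19 = 2.588e21, i.e. 2.588e21/6.022e23 = 0.004298 mol.
Photons absorbed: 0.907 × 0.004298 = 0.003898 mol.
Product: Φ × n_abs = 0.30 × 0.003898 = 0.001169 mol.
As a count: 0.001169 × 6.022e23 = 7.0e20.

7.0e20 species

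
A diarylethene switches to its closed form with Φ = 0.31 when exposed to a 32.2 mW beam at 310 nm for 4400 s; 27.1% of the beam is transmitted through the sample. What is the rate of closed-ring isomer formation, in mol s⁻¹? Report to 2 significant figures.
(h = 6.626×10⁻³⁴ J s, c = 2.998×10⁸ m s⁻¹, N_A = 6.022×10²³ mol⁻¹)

1.9×10⁻⁸ mol s⁻¹

Photon energy at 310 nm: hc/λ = (6.626×10⁻³⁴)(2.998×10⁸)/(310×10⁻⁹) = 6.408×10⁻¹⁹ J.
Energy delivered: (32.2 mW)(4400 s) = 141.7 J.
Photons incident: 141.7 / 6.408×10⁻¹⁹ = 2.211×10²⁰, i.e. 2.211×10²⁰/6.022×10²³ = 3.672×10⁻⁴ mol.
Fraction absorbed: 1 − 27.1/100 = 0.7290.
Photons absorbed: 0.7290 × 3.672×10⁻⁴ = 2.677×10⁻⁴ mol.
Product formed: 0.31 × 2.677×10⁻⁴ = 8.299×10⁻⁵ mol.
Rate: 8.299×10⁻⁵ / 4400 s = 1.9×10⁻⁸ mol s⁻¹.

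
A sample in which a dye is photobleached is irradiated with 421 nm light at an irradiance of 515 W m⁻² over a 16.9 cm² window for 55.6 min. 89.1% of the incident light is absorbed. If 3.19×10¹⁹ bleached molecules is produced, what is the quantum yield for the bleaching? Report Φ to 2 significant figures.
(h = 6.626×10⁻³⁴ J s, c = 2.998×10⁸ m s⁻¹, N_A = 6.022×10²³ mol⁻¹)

Φ = 0.0058

Product: 3.19×10¹⁹ / 6.022×10²³ = 5.297×10⁻⁵ mol.
Photon energy at 421 nm: hc/λ = (6.626×10⁻³⁴)(2.998×10⁸)/(421×10⁻⁹) = 4.718×10⁻¹⁹ J.
Energy delivered: (515 W m⁻²)(16.9×10⁻⁴ m²)(3336 s) = 2903 J.
Photons incident: 2903 / 4.718×10⁻¹⁹ = 6.153×10²¹, i.e. 6.153×10²¹/6.022×10²³ = 0.01022 mol.
Photons absorbed: 0.891 × 0.01022 = 0.009106 mol.
Φ = 5.297×10⁻⁵ mol / 0.009106 mol photons = 0.0058.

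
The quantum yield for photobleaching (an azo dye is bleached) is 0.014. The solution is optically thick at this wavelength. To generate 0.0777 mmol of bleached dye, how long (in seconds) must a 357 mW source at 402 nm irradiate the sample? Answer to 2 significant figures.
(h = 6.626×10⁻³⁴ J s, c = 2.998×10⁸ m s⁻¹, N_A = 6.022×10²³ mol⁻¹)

t ≈ 4600 s

Product: 0.0777 mmol = 7.77×10⁻⁵ mol.
Photons that must be absorbed: 7.77×10⁻⁵ / 0.014 = 0.005550 mol.
Photon energy: hc/λ = 4.941×10⁻¹⁹ J; per mole, 2.975×10⁵ J mol⁻¹.
Energy required: 0.005550 × 2.975×10⁵ = 1651 J.
Time: 1651 J / 0.357 W = 4600 s.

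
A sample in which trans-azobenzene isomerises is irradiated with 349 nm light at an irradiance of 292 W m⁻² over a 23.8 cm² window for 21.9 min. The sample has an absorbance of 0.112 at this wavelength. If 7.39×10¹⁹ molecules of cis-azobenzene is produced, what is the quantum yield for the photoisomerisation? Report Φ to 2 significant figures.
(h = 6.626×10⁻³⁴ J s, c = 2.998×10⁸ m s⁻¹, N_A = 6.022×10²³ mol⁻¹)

Product: 7.39×10¹⁹ / 6.022×10²³ = 1.227×10⁻⁴ mol.
Photon energy at 349 nm: hc/λ = (6.626×10⁻³⁴)(2.998×10⁸)/(349×10⁻⁹) = 5.692×10⁻¹⁹ J.
Energy delivered: (292 W m⁻²)(23.8×10⁻⁴ m²)(1314 s) = 913.2 J.
Photons incident: 913.2 / 5.692×10⁻¹⁹ = 1.604×10²¹, i.e. 1.604×10²¹/6.022×10²³ = 0.002664 mol.
Fraction absorbed: 1 − 10^(−0.112) = 0.2273.
Photons absorbed: 0.2273 × 0.002664 = 6.055×10⁻⁴ mol.
Φ = 1.227×10⁻⁴ mol / 6.055×10⁻⁴ mol photons = 0.20.

Φ = 0.20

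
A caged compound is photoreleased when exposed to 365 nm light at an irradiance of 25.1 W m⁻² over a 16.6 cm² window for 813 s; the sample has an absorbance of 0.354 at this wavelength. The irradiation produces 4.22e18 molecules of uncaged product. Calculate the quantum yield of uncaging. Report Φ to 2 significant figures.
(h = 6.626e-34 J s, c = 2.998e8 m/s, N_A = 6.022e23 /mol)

Product: 4.22e18 / 6.022e23 = 7.008e-6 mol.
Photon energy at 365 nm: hc/λ = (6.626e-34)(2.998e8)/(365e-9) = 5.442e-19 J.
Energy delivered: (25.1 W m⁻²)(16.6e-4 m²)(813 s) = 33.87 J.
Photons incident: 33.87 / 5.442e-19 = 6.224e19, i.e. 6.224e19/6.022e23 = 1.034e-4 mol.
Fraction absorbed: 1 − 10^(−0.354) = 0.5574.
Photons absorbed: 0.5574 × 1.034e-4 = 5.764e-5 mol.
Φ = 7.008e-6 mol / 5.764e-5 mol photons = 0.12.

Φ = 0.12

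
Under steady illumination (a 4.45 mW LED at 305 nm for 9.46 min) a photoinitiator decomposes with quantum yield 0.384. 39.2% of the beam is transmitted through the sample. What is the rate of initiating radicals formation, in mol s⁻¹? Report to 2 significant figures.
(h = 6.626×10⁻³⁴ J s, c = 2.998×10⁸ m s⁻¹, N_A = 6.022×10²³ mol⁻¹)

2.6×10⁻⁹ mol s⁻¹

Photon energy at 305 nm: hc/λ = (6.626×10⁻³⁴)(2.998×10⁸)/(305×10⁻⁹) = 6.513×10⁻¹⁹ J.
Energy delivered: (4.45 mW)(567.6 s) = 2.526 J.
Photons incident: 2.526 / 6.513×10⁻¹⁹ = 3.878×10¹⁸, i.e. 3.878×10¹⁸/6.022×10²³ = 6.440×10⁻⁶ mol.
Fraction absorbed: 1 − 39.2/100 = 0.6080.
Photons absorbed: 0.6080 × 6.440×10⁻⁶ = 3.916×10⁻⁶ mol.
Product formed: 0.384 × 3.916×10⁻⁶ = 1.504×10⁻⁶ mol.
Rate: 1.504×10⁻⁶ / 567.6 s = 2.6×10⁻⁹ mol s⁻¹.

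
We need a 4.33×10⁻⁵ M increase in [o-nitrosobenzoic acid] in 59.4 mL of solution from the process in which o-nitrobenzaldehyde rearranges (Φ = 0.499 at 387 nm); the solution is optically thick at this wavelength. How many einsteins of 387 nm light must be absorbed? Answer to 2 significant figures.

Product: (4.33×10⁻⁵ M)(0.0594 L) = 2.572×10⁻⁶ mol.
Photons that must be absorbed: 2.572×10⁻⁶ / 0.499 = 5.154×10⁻⁶ mol.

5.2×10⁻⁶ einstein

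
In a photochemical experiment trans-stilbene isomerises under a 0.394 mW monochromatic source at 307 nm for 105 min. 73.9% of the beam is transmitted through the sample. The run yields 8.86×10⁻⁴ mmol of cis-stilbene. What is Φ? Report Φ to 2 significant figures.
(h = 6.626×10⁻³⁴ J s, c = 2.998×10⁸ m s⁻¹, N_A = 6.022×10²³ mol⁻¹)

Φ = 0.53

Product: 8.86×10⁻⁴ mmol = 8.86×10⁻⁷ mol.
Photon energy at 307 nm: hc/λ = (6.626×10⁻³⁴)(2.998×10⁸)/(307×10⁻⁹) = 6.471×10⁻¹⁹ J.
Energy delivered: (0.394 mW)(6300 s) = 2.482 J.
Photons incident: 2.482 / 6.471×10⁻¹⁹ = 3.836×10¹⁸, i.e. 3.836×10¹⁸/6.022×10²³ = 6.370×10⁻⁶ mol.
Fraction absorbed: 1 − 73.9/100 = 0.2610.
Photons absorbed: 0.2610 × 6.370×10⁻⁶ = 1.663×10⁻⁶ mol.
Φ = 8.86×10⁻⁷ mol / 1.663×10⁻⁶ mol photons = 0.53.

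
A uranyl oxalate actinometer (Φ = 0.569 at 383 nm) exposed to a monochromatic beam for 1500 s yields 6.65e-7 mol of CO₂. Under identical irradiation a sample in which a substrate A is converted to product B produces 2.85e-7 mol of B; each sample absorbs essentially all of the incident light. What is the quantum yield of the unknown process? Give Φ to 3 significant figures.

Φ = 0.244

Photons absorbed by the actinometer: 6.65e-7 / 0.569 = 1.169e-6 mol.
Φ(unknown) = 2.85e-7 / 1.169e-6 = 0.244.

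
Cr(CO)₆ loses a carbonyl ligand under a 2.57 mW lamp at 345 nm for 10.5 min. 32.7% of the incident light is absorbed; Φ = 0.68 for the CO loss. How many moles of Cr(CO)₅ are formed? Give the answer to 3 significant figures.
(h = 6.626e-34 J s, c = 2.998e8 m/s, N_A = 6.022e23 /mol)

Photon energy at 345 nm: hc/λ = (6.626e-34)(2.998e8)/(345e-9) = 5.758e-19 J.
Energy delivered: (2.57 mW)(630 s) = 1.619 J.
Photons incident: 1.619 / 5.758e-19 = 2.812e18, i.e. 2.812e18/6.022e23 = 4.670e-6 mol.
Photons absorbed: 0.327 × 4.670e-6 = 1.527e-6 mol.
Product: Φ × n_abs = 0.68 × 1.527e-6 = 1.038e-6 mol.

1.04e-6 mol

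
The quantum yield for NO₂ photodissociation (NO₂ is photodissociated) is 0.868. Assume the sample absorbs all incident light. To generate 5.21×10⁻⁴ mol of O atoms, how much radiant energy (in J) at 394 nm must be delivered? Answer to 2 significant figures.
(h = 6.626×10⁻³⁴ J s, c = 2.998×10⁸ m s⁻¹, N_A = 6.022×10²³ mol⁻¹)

Photons that must be absorbed: 5.21×10⁻⁴ / 0.868 = 6.002×10⁻⁴ mol.
Photon energy: hc/λ = 5.042×10⁻¹⁹ J; per mole, 3.036×10⁵ J mol⁻¹.
Energy required: 6.002×10⁻⁴ × 3.036×10⁵ = 180 J.

180 J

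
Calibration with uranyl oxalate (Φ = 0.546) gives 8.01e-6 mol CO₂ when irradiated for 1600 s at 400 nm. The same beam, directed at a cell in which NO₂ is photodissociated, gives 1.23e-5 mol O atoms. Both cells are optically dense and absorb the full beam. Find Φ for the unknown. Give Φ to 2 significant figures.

Photons absorbed by the actinometer: 8.01e-6 / 0.546 = 1.467e-5 mol.
Φ(unknown) = 1.23e-5 / 1.467e-5 = 0.84.

Φ = 0.84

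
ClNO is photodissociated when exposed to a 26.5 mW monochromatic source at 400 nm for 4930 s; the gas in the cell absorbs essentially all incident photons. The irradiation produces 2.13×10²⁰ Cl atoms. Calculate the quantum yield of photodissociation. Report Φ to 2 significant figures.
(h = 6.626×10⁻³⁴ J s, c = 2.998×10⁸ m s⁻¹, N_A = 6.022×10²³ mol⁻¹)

Product: 2.13×10²⁰ / 6.022×10²³ = 3.537×10⁻⁴ mol.
Photon energy at 400 nm: hc/λ = (6.626×10⁻³⁴)(2.998×10⁸)/(400×10⁻⁹) = 4.966×10⁻¹⁹ J.
Energy delivered: (26.5 mW)(4930 s) = 130.6 J.
Photons incident: 130.6 / 4.966×10⁻¹⁹ = 2.630×10²⁰, i.e. 2.630×10²⁰/6.022×10²³ = 4.367×10⁻⁴ mol.
Φ = 3.537×10⁻⁴ mol / 4.367×10⁻⁴ mol photons = 0.81.

Φ = 0.81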